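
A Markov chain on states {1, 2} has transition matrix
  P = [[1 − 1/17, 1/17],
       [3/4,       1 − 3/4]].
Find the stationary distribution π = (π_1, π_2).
π_1 = 51/55, π_2 = 4/55

Solve πP = π with π_1 + π_2 = 1. From πP = π: π_1 · (1 − 1/17) + π_2 · 3/4 = π_1 ⇒ π_2 · 3/4 = π_1 · 1/17 ⇒ π_2/π_1 = (1/17)/(3/4) = 4/51. Together with π_1 + π_2 = 1:
  π_1 = (3/4)/(1/17 + 3/4) = (3/4)/(55/68) = 51/55,
  π_2 = (1/17)/(1/17 + 3/4) = (1/17)/(55/68) = 4/55.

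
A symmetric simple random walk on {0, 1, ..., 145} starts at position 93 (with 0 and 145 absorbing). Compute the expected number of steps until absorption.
E[τ | X_0 = 93] = 4836

Let v_k = E[τ | X_0 = k]. Boundary: v_0 = v_145 = 0. Recurrence: v_k = 1 + (v_{k-1} + v_{k+1})/2 for 1 ≤ k ≤ 144. The particular solution to v_k − (v_{k-1} + v_{k+1})/2 = 1 is v_k = −k^2. Adding homogeneous solution A + B k and matching boundaries gives v_k = k (145 − k). Substituting k = 93: v_93 = 93 · 52 = 4836.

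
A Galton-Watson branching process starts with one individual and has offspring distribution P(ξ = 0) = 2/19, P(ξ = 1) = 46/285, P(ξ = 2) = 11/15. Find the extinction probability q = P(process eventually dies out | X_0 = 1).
q = 30/209

The pgf is f(s) = 2/19 + 46/285·s + 11/15·s². The extinction probability q is the smallest fixed point of f in [0, 1]. Setting s = f(s):
  11/15·s² + (46/285 − 1)·s + 2/19 = 0
  11/15·s² − (2/19 + 11/15)·s + 2/19 = 0
which factors as (s − 1)·(11/15·s − 2/19) = 0, giving roots s = 1 and s = (2/19)/(11/15) = 30/209.
Mean offspring μ = 46/285 + 2·11/15 = 464/285 > 1 (supercritical), so q < 1. The extinction probability is the smaller root: q = (2/19)/(11/15) = 30/209.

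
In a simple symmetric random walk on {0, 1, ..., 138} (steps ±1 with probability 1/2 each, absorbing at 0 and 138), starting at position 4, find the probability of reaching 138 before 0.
P(hit 138 before 0) = 4/138 = 2/69

Let u_k = P(hit 138 before 0 | start at k). Then u_0 = 0, u_138 = 1, and u_k = u_{k-1}/2 + u_{k+1}/2 for 1 ≤ k ≤ 137. This harmonic recurrence is solved by u_k = k/138, giving u_4 = 4/138 = 2/69.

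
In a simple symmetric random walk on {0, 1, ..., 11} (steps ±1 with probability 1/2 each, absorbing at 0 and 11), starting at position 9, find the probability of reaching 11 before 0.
P(hit 11 before 0) = 9/11

Let u_k = P(hit 11 before 0 | start at k). Then u_0 = 0, u_11 = 1, and u_k = u_{k-1}/2 + u_{k+1}/2 for 1 ≤ k ≤ 10. This harmonic recurrence is solved by u_k = k/11, giving u_9 = 9/11.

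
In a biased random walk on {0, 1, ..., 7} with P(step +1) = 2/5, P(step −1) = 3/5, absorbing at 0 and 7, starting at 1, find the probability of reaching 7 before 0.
P(hit 7 before 0) = (1 − (3/2)^1) / (1 − (3/2)^7) = 64/2059

Let u_k denote P(reach 7 before 0 | start at k). Boundary: u_0 = 0, u_7 = 1. Recurrence: u_k = 2/5·u_{k+1} + 3/5·u_{k-1} for 1 ≤ k ≤ 6. Try u_k = A + B·r^k with r = q/p = (3/5)/(2/5) = 3/2. Substitution satisfies the recurrence; boundary conditions give:
  u_k = (1 − r^k) / (1 − r^N) = (1 − (3/2)^1) / (1 − (3/2)^7) = 64/2059.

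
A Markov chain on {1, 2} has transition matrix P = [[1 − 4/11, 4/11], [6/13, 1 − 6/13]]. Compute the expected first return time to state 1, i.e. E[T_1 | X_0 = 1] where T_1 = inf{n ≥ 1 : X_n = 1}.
E[T_1 | X_0 = 1] = 1/π_1 = 59/33

For an irreducible recurrent Markov chain with stationary distribution π, E[T_i | X_0 = i] = 1/π_i (Kac's formula). Here π_1 = (6/13)/(4/11 + 6/13) = (6/13)/(118/143) = 33/59, so E[T_1 | X_0 = 1] = 1/π_1 = (4/11 + 6/13)/(6/13) = (118/143)/(6/13) = 59/33.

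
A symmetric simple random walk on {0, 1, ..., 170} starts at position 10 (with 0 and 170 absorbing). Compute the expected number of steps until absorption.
E[τ | X_0 = 10] = 1600

Let v_k = E[τ | X_0 = k]. Boundary: v_0 = v_170 = 0. Recurrence: v_k = 1 + (v_{k-1} + v_{k+1})/2 for 1 ≤ k ≤ 169. The particular solution to v_k − (v_{k-1} + v_{k+1})/2 = 1 is v_k = −k^2. Adding homogeneous solution A + B k and matching boundaries gives v_k = k (170 − k). Substituting k = 10: v_10 = 10 · 160 = 1600.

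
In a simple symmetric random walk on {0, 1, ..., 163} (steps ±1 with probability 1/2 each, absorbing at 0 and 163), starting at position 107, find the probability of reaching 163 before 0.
P(hit 163 before 0) = 107/163

Let u_k = P(hit 163 before 0 | start at k). Then u_0 = 0, u_163 = 1, and u_k = u_{k-1}/2 + u_{k+1}/2 for 1 ≤ k ≤ 162. This harmonic recurrence is solved by u_k = k/163, giving u_107 = 107/163.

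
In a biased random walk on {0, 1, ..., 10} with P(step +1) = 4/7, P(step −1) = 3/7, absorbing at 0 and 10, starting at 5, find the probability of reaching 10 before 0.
P(hit 10 before 0) = (1 − (3/4)^5) / (1 − (3/4)^10) = 1024/1267

Let u_k denote P(reach 10 before 0 | start at k). Boundary: u_0 = 0, u_10 = 1. Recurrence: u_k = 4/7·u_{k+1} + 3/7·u_{k-1} for 1 ≤ k ≤ 9. Try u_k = A + B·r^k with r = q/p = (3/7)/(4/7) = 3/4. Substitution satisfies the recurrence; boundary conditions give:
  u_k = (1 − r^k) / (1 − r^N) = (1 − (3/4)^5) / (1 − (3/4)^10) = 1024/1267.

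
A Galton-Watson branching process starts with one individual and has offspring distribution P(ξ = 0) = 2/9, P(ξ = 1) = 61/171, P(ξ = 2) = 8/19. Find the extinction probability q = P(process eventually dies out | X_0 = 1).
q = 19/36

The pgf is f(s) = 2/9 + 61/171·s + 8/19·s². The extinction probability q is the smallest fixed point of f in [0, 1]. Setting s = f(s):
  8/19·s² + (61/171 − 1)·s + 2/9 = 0
  8/19·s² − (2/9 + 8/19)·s + 2/9 = 0
which factors as (s − 1)·(8/19·s − 2/9) = 0, giving roots s = 1 and s = (2/9)/(8/19) = 19/36.
Mean offspring μ = 61/171 + 2·8/19 = 205/171 > 1 (supercritical), so q < 1. The extinction probability is the smaller root: q = (2/9)/(8/19) = 19/36.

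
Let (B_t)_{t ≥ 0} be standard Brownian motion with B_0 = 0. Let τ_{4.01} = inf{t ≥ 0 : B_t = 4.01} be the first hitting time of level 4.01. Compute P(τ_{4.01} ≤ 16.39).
P(τ_{4.01} ≤ 16.39) = 2(1 − Φ(4.01/√16.39)) = 2(1 − Φ(0.9905)) ≈ 0.3219

By the reflection principle for standard BM, P(τ_b ≤ t) = 2 · P(B_t ≥ b). Since B_t ~ N(0, t), P(B_t ≥ 4.01) = 1 − Φ(4.01/√t) = 1 − Φ(4.01/√16.39) = 1 − Φ(0.9905) ≈ 0.16096. Doubling: P(τ_{4.01} ≤ 16.39) ≈ 2 · 0.16096 = 0.32192 ≈ 0.3219.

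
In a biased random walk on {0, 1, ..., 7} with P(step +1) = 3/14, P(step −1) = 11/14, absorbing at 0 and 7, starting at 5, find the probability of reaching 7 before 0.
P(hit 7 before 0) = (1 − (11/3)^5) / (1 − (11/3)^7) = 180909/2435623

Let u_k denote P(reach 7 before 0 | start at k). Boundary: u_0 = 0, u_7 = 1. Recurrence: u_k = 3/14·u_{k+1} + 11/14·u_{k-1} for 1 ≤ k ≤ 6. Try u_k = A + B·r^k with r = q/p = (11/14)/(3/14) = 11/3. Substitution satisfies the recurrence; boundary conditions give:
  u_k = (1 − r^k) / (1 − r^N) = (1 − (11/3)^5) / (1 − (11/3)^7) = 180909/2435623.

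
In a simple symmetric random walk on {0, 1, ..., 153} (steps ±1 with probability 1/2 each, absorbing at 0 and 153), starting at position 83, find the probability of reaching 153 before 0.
P(hit 153 before 0) = 83/153

Let u_k = P(hit 153 before 0 | start at k). Then u_0 = 0, u_153 = 1, and u_k = u_{k-1}/2 + u_{k+1}/2 for 1 ≤ k ≤ 152. This harmonic recurrence is solved by u_k = k/153, giving u_83 = 83/153.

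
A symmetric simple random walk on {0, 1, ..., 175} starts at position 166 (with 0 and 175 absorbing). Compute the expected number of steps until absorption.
E[τ | X_0 = 166] = 1494

Let v_k = E[τ | X_0 = k]. Boundary: v_0 = v_175 = 0. Recurrence: v_k = 1 + (v_{k-1} + v_{k+1})/2 for 1 ≤ k ≤ 174. The particular solution to v_k − (v_{k-1} + v_{k+1})/2 = 1 is v_k = −k^2. Adding homogeneous solution A + B k and matching boundaries gives v_k = k (175 − k). Substituting k = 166: v_166 = 166 · 9 = 1494.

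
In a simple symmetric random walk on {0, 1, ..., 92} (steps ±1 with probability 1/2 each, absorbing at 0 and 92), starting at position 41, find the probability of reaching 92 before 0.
P(hit 92 before 0) = 41/92

Let u_k = P(hit 92 before 0 | start at k). Then u_0 = 0, u_92 = 1, and u_k = u_{k-1}/2 + u_{k+1}/2 for 1 ≤ k ≤ 91. This harmonic recurrence is solved by u_k = k/92, giving u_41 = 41/92.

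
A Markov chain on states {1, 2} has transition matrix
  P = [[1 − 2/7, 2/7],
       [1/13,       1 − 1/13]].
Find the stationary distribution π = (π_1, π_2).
π_1 = 7/33, π_2 = 26/33

Solve πP = π with π_1 + π_2 = 1. From πP = π: π_1 · (1 − 2/7) + π_2 · 1/13 = π_1 ⇒ π_2 · 1/13 = π_1 · 2/7 ⇒ π_2/π_1 = (2/7)/(1/13) = 26/7. Together with π_1 + π_2 = 1:
  π_1 = (1/13)/(2/7 + 1/13) = (1/13)/(33/91) = 7/33,
  π_2 = (2/7)/(2/7 + 1/13) = (2/7)/(33/91) = 26/33.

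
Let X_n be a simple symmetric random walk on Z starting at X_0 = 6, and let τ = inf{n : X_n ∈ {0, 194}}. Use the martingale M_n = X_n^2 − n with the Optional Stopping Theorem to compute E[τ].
E[τ] = 1128

M_n = X_n^2 − n is a martingale (since E[X_{n+1}^2 | F_n] = X_n^2 + 1). By OST (τ has finite mean in a bounded region), E[M_τ] = E[M_0] = X_0^2 − 0 = 6^2 = 36. Also E[M_τ] = E[X_τ^2] − E[τ]. The walk exits at 0 or 194, with P(hit 194 first) = 6/194, so E[X_τ^2] = 194^2 · 6/194 + 0 = 1164. Thus E[τ] = E[X_τ^2] − E[M_τ] = 1164 − 36 = 1128 = 6(194 − 6) = 1128.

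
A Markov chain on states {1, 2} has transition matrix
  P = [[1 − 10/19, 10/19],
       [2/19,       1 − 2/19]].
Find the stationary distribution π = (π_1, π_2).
π_1 = 1/6, π_2 = 5/6

Solve πP = π with π_1 + π_2 = 1. From πP = π: π_1 · (1 − 10/19) + π_2 · 2/19 = π_1 ⇒ π_2 · 2/19 = π_1 · 10/19 ⇒ π_2/π_1 = (10/19)/(2/19) = 5. Together with π_1 + π_2 = 1:
  π_1 = (2/19)/(10/19 + 2/19) = (2/19)/(12/19) = 1/6,
  π_2 = (10/19)/(10/19 + 2/19) = (10/19)/(12/19) = 5/6.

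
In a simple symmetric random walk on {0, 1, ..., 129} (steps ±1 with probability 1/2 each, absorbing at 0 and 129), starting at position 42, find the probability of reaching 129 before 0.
P(hit 129 before 0) = 42/129 = 14/43

Let u_k = P(hit 129 before 0 | start at k). Then u_0 = 0, u_129 = 1, and u_k = u_{k-1}/2 + u_{k+1}/2 for 1 ≤ k ≤ 128. This harmonic recurrence is solved by u_k = k/129, giving u_42 = 42/129 = 14/43.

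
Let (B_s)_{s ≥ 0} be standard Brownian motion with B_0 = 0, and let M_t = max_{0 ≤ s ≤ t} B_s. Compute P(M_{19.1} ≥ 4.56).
P(M_{19.1} ≥ 4.56) = 2·P(B_{19.1} ≥ 4.56) = 2(1 − Φ(4.56/√19.1)) ≈ 0.2968

By the reflection principle for Brownian motion, P(M_t ≥ a) = 2 · P(B_t ≥ a) for a ≥ 0. Since B_t ~ N(0, t), P(B_t ≥ 4.56) = 1 − Φ(4.56/√t) = 1 − Φ(4.56/√19.1) = 1 − Φ(1.0434). So
  P(M_{19.1} ≥ 4.56) = 2(1 − Φ(1.0434)) ≈ 0.2968.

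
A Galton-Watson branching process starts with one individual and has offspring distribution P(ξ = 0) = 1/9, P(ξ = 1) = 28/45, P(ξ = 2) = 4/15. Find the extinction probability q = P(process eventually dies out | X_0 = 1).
q = 5/12

The pgf is f(s) = 1/9 + 28/45·s + 4/15·s². The extinction probability q is the smallest fixed point of f in [0, 1]. Setting s = f(s):
  4/15·s² + (28/45 − 1)·s + 1/9 = 0
  4/15·s² − (1/9 + 4/15)·s + 1/9 = 0
which factors as (s − 1)·(4/15·s − 1/9) = 0, giving roots s = 1 and s = (1/9)/(4/15) = 5/12.
Mean offspring μ = 28/45 + 2·4/15 = 52/45 > 1 (supercritical), so q < 1. The extinction probability is the smaller root: q = (1/9)/(4/15) = 5/12.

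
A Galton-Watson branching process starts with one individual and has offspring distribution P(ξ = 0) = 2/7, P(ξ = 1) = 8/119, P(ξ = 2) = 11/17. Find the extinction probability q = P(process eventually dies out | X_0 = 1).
q = 34/77

The pgf is f(s) = 2/7 + 8/119·s + 11/17·s². The extinction probability q is the smallest fixed point of f in [0, 1]. Setting s = f(s):
  11/17·s² + (8/119 − 1)·s + 2/7 = 0
  11/17·s² − (2/7 + 11/17)·s + 2/7 = 0
which factors as (s − 1)·(11/17·s − 2/7) = 0, giving roots s = 1 and s = (2/7)/(11/17) = 34/77.
Mean offspring μ = 8/119 + 2·11/17 = 162/119 > 1 (supercritical), so q < 1. The extinction probability is the smaller root: q = (2/7)/(11/17) = 34/77.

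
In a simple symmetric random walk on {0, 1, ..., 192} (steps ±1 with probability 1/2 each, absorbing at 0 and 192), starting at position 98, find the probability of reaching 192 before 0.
P(hit 192 before 0) = 98/192 = 49/96

Let u_k = P(hit 192 before 0 | start at k). Then u_0 = 0, u_192 = 1, and u_k = u_{k-1}/2 + u_{k+1}/2 for 1 ≤ k ≤ 191. This harmonic recurrence is solved by u_k = k/192, giving u_98 = 98/192 = 49/96.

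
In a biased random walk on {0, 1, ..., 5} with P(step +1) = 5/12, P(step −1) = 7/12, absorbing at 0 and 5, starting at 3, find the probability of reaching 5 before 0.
P(hit 5 before 0) = (1 − (7/5)^3) / (1 − (7/5)^5) = 2725/6841

Let u_k denote P(reach 5 before 0 | start at k). Boundary: u_0 = 0, u_5 = 1. Recurrence: u_k = 5/12·u_{k+1} + 7/12·u_{k-1} for 1 ≤ k ≤ 4. Try u_k = A + B·r^k with r = q/p = (7/12)/(5/12) = 7/5. Substitution satisfies the recurrence; boundary conditions give:
  u_k = (1 − r^k) / (1 − r^N) = (1 − (7/5)^3) / (1 − (7/5)^5) = 2725/6841.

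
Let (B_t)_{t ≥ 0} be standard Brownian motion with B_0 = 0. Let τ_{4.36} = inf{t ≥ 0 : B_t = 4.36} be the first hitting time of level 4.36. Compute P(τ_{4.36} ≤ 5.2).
P(τ_{4.36} ≤ 5.2) = 2(1 − Φ(4.36/√5.2)) = 2(1 − Φ(1.9120)) ≈ 0.0559

By the reflection principle for standard BM, P(τ_b ≤ t) = 2 · P(B_t ≥ b). Since B_t ~ N(0, t), P(B_t ≥ 4.36) = 1 − Φ(4.36/√t) = 1 − Φ(4.36/√5.2) = 1 − Φ(1.9120) ≈ 0.02794. Doubling: P(τ_{4.36} ≤ 5.2) ≈ 2 · 0.02794 = 0.05588 ≈ 0.0559.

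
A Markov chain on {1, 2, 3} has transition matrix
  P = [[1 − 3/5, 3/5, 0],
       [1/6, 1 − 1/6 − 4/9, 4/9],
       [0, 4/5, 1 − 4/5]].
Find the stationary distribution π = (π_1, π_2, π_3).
π = (5/33, 6/11, 10/33)

This is a birth-death chain on three states, which satisfies detailed balance: π_1 · P_{12} = π_2 · P_{21} and π_2 · P_{23} = π_3 · P_{32}.
From π_1 · 3/5 = π_2 · 1/6: π_2/π_1 = (3/5)/(1/6) = 18/5.
From π_2 · 4/9 = π_3 · 4/5: π_3/π_2 = (4/9)/(4/5) = 5/9.
Take π_1 proportional to 1; then unnormalized π = (1, 18/5, 2). Normalize by dividing by the sum 33/5:
  π = (5/33, 6/11, 10/33).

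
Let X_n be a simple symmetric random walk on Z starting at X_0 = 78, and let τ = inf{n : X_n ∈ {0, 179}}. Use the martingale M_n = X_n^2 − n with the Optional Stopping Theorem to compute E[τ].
E[τ] = 7878

M_n = X_n^2 − n is a martingale (since E[X_{n+1}^2 | F_n] = X_n^2 + 1). By OST (τ has finite mean in a bounded region), E[M_τ] = E[M_0] = X_0^2 − 0 = 78^2 = 6084. Also E[M_τ] = E[X_τ^2] − E[τ]. The walk exits at 0 or 179, with P(hit 179 first) = 78/179, so E[X_τ^2] = 179^2 · 78/179 + 0 = 13962. Thus E[τ] = E[X_τ^2] − E[M_τ] = 13962 − 6084 = 7878 = 78(179 − 78) = 7878.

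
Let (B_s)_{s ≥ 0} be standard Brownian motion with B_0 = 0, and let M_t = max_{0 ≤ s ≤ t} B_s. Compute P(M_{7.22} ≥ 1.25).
P(M_{7.22} ≥ 1.25) = 2·P(B_{7.22} ≥ 1.25) = 2(1 − Φ(1.25/√7.22)) ≈ 0.6418

By the reflection principle for Brownian motion, P(M_t ≥ a) = 2 · P(B_t ≥ a) for a ≥ 0. Since B_t ~ N(0, t), P(B_t ≥ 1.25) = 1 − Φ(1.25/√t) = 1 − Φ(1.25/√7.22) = 1 − Φ(0.4652). So
  P(M_{7.22} ≥ 1.25) = 2(1 − Φ(0.4652)) ≈ 0.6418.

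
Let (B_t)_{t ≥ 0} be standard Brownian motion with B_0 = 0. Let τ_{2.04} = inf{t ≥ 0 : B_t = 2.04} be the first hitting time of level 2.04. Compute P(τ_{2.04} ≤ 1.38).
P(τ_{2.04} ≤ 1.38) = 2(1 − Φ(2.04/√1.38)) = 2(1 − Φ(1.7366)) ≈ 0.0825

By the reflection principle for standard BM, P(τ_b ≤ t) = 2 · P(B_t ≥ b). Since B_t ~ N(0, t), P(B_t ≥ 2.04) = 1 − Φ(2.04/√t) = 1 − Φ(2.04/√1.38) = 1 − Φ(1.7366) ≈ 0.04123. Doubling: P(τ_{2.04} ≤ 1.38) ≈ 2 · 0.04123 = 0.08246 ≈ 0.0825.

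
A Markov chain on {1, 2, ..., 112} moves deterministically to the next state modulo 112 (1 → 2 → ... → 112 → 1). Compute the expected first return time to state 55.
E[T_55 | X_0 = 55] = 112

The chain cycles deterministically, so starting at state 55 it returns in exactly 112 steps. Equivalently, the stationary distribution is uniform π_j = 1/112 for every state j, so by Kac's formula E[T_55] = 1/π_55 = 112.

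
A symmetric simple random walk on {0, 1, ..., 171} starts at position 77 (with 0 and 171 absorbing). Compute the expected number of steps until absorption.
E[τ | X_0 = 77] = 7238

Let v_k = E[τ | X_0 = k]. Boundary: v_0 = v_171 = 0. Recurrence: v_k = 1 + (v_{k-1} + v_{k+1})/2 for 1 ≤ k ≤ 170. The particular solution to v_k − (v_{k-1} + v_{k+1})/2 = 1 is v_k = −k^2. Adding homogeneous solution A + B k and matching boundaries gives v_k = k (171 − k). Substituting k = 77: v_77 = 77 · 94 = 7238.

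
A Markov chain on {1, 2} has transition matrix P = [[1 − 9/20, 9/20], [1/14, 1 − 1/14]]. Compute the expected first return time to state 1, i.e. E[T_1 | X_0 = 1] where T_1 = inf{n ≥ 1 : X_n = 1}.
E[T_1 | X_0 = 1] = 1/π_1 = 73/10

For an irreducible recurrent Markov chain with stationary distribution π, E[T_i | X_0 = i] = 1/π_i (Kac's formula). Here π_1 = (1/14)/(9/20 + 1/14) = (1/14)/(73/140) = 10/73, so E[T_1 | X_0 = 1] = 1/π_1 = (9/20 + 1/14)/(1/14) = (73/140)/(1/14) = 73/10.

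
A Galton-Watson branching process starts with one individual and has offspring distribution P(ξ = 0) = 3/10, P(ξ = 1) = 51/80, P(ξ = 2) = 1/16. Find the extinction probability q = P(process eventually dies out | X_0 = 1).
q = 1

Mean offspring μ = 0·3/10 + 1·51/80 + 2·1/16 = 61/80 ≤ 1. For μ ≤ 1 with offspring not concentrated at 1, the Galton-Watson process goes extinct almost surely, so q = 1.
(Algebraic check: The pgf is f(s) = 3/10 + 51/80·s + 1/16·s². The extinction probability q is the smallest fixed point of f in [0, 1]. Setting s = f(s):
  1/16·s² + (51/80 − 1)·s + 3/10 = 0
  1/16·s² − (3/10 + 1/16)·s + 3/10 = 0
which factors as (s − 1)·(1/16·s − 3/10) = 0, giving roots s = 1 and s = (3/10)/(1/16) = 24/5. Since 24/5 ≥ 1, the smallest root in [0, 1] is s = 1.)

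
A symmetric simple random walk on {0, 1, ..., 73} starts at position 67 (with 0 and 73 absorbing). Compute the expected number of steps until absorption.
E[τ | X_0 = 67] = 402

Let v_k = E[τ | X_0 = k]. Boundary: v_0 = v_73 = 0. Recurrence: v_k = 1 + (v_{k-1} + v_{k+1})/2 for 1 ≤ k ≤ 72. The particular solution to v_k − (v_{k-1} + v_{k+1})/2 = 1 is v_k = −k^2. Adding homogeneous solution A + B k and matching boundaries gives v_k = k (73 − k). Substituting k = 67: v_67 = 67 · 6 = 402.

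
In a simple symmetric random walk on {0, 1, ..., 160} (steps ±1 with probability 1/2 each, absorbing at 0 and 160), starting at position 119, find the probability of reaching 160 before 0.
P(hit 160 before 0) = 119/160

Let u_k = P(hit 160 before 0 | start at k). Then u_0 = 0, u_160 = 1, and u_k = u_{k-1}/2 + u_{k+1}/2 for 1 ≤ k ≤ 159. This harmonic recurrence is solved by u_k = k/160, giving u_119 = 119/160.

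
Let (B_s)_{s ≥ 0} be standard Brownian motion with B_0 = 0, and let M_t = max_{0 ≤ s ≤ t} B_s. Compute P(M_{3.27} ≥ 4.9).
P(M_{3.27} ≥ 4.9) = 2·P(B_{3.27} ≥ 4.9) = 2(1 − Φ(4.9/√3.27)) ≈ 0.0067

By the reflection principle for Brownian motion, P(M_t ≥ a) = 2 · P(B_t ≥ a) for a ≥ 0. Since B_t ~ N(0, t), P(B_t ≥ 4.9) = 1 − Φ(4.9/√t) = 1 − Φ(4.9/√3.27) = 1 − Φ(2.7097). So
  P(M_{3.27} ≥ 4.9) = 2(1 − Φ(2.7097)) ≈ 0.0067.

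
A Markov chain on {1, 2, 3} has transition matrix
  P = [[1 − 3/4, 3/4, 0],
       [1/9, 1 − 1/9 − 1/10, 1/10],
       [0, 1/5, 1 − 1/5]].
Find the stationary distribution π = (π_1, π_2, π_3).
π = (8/89, 54/89, 27/89)

This is a birth-death chain on three states, which satisfies detailed balance: π_1 · P_{12} = π_2 · P_{21} and π_2 · P_{23} = π_3 · P_{32}.
From π_1 · 3/4 = π_2 · 1/9: π_2/π_1 = (3/4)/(1/9) = 27/4.
From π_2 · 1/10 = π_3 · 1/5: π_3/π_2 = (1/10)/(1/5) = 1/2.
Take π_1 proportional to 1; then unnormalized π = (1, 27/4, 27/8). Normalize by dividing by the sum 89/8:
  π = (8/89, 54/89, 27/89).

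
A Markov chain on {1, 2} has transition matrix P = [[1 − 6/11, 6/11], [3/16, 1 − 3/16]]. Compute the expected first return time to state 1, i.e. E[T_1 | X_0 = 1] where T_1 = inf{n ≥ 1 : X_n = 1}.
E[T_1 | X_0 = 1] = 1/π_1 = 43/11

For an irreducible recurrent Markov chain with stationary distribution π, E[T_i | X_0 = i] = 1/π_i (Kac's formula). Here π_1 = (3/16)/(6/11 + 3/16) = (3/16)/(129/176) = 11/43, so E[T_1 | X_0 = 1] = 1/π_1 = (6/11 + 3/16)/(3/16) = (129/176)/(3/16) = 43/11.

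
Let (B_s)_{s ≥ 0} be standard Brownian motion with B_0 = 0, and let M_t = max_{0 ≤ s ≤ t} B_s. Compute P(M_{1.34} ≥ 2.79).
P(M_{1.34} ≥ 2.79) = 2·P(B_{1.34} ≥ 2.79) = 2(1 − Φ(2.79/√1.34)) ≈ 0.0159

By the reflection principle for Brownian motion, P(M_t ≥ a) = 2 · P(B_t ≥ a) for a ≥ 0. Since B_t ~ N(0, t), P(B_t ≥ 2.79) = 1 − Φ(2.79/√t) = 1 − Φ(2.79/√1.34) = 1 − Φ(2.4102). So
  P(M_{1.34} ≥ 2.79) = 2(1 − Φ(2.4102)) ≈ 0.0159.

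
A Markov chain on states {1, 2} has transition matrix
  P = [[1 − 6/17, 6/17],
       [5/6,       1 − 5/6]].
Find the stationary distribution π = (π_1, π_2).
π_1 = 85/121, π_2 = 36/121

Solve πP = π with π_1 + π_2 = 1. From πP = π: π_1 · (1 − 6/17) + π_2 · 5/6 = π_1 ⇒ π_2 · 5/6 = π_1 · 6/17 ⇒ π_2/π_1 = (6/17)/(5/6) = 36/85. Together with π_1 + π_2 = 1:
  π_1 = (5/6)/(6/17 + 5/6) = (5/6)/(121/102) = 85/121,
  π_2 = (6/17)/(6/17 + 5/6) = (6/17)/(121/102) = 36/121.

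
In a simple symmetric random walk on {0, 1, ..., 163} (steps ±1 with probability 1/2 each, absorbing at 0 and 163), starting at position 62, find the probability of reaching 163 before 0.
P(hit 163 before 0) = 62/163

Let u_k = P(hit 163 before 0 | start at k). Then u_0 = 0, u_163 = 1, and u_k = u_{k-1}/2 + u_{k+1}/2 for 1 ≤ k ≤ 162. This harmonic recurrence is solved by u_k = k/163, giving u_62 = 62/163.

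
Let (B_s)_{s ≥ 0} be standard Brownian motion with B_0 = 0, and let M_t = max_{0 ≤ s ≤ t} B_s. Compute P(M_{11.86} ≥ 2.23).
P(M_{11.86} ≥ 2.23) = 2·P(B_{11.86} ≥ 2.23) = 2(1 − Φ(2.23/√11.86)) ≈ 0.5173

By the reflection principle for Brownian motion, P(M_t ≥ a) = 2 · P(B_t ≥ a) for a ≥ 0. Since B_t ~ N(0, t), P(B_t ≥ 2.23) = 1 − Φ(2.23/√t) = 1 − Φ(2.23/√11.86) = 1 − Φ(0.6475). So
  P(M_{11.86} ≥ 2.23) = 2(1 − Φ(0.6475)) ≈ 0.5173.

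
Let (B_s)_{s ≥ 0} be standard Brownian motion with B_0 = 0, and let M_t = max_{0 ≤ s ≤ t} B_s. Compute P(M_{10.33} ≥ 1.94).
P(M_{10.33} ≥ 1.94) = 2·P(B_{10.33} ≥ 1.94) = 2(1 − Φ(1.94/√10.33)) ≈ 0.5461

By the reflection principle for Brownian motion, P(M_t ≥ a) = 2 · P(B_t ≥ a) for a ≥ 0. Since B_t ~ N(0, t), P(B_t ≥ 1.94) = 1 − Φ(1.94/√t) = 1 − Φ(1.94/√10.33) = 1 − Φ(0.6036). So
  P(M_{10.33} ≥ 1.94) = 2(1 − Φ(0.6036)) ≈ 0.5461.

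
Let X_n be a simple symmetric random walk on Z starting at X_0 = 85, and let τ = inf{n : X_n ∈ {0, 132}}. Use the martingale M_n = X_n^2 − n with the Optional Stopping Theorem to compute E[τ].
E[τ] = 3995

M_n = X_n^2 − n is a martingale (since E[X_{n+1}^2 | F_n] = X_n^2 + 1). By OST (τ has finite mean in a bounded region), E[M_τ] = E[M_0] = X_0^2 − 0 = 85^2 = 7225. Also E[M_τ] = E[X_τ^2] − E[τ]. The walk exits at 0 or 132, with P(hit 132 first) = 85/132, so E[X_τ^2] = 132^2 · 85/132 + 0 = 11220. Thus E[τ] = E[X_τ^2] − E[M_τ] = 11220 − 7225 = 3995 = 85(132 − 85) = 3995.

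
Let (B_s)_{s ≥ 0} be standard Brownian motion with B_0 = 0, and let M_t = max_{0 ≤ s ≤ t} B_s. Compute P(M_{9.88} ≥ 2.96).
P(M_{9.88} ≥ 2.96) = 2·P(B_{9.88} ≥ 2.96) = 2(1 − Φ(2.96/√9.88)) ≈ 0.3463

By the reflection principle for Brownian motion, P(M_t ≥ a) = 2 · P(B_t ≥ a) for a ≥ 0. Since B_t ~ N(0, t), P(B_t ≥ 2.96) = 1 − Φ(2.96/√t) = 1 − Φ(2.96/√9.88) = 1 − Φ(0.9417). So
  P(M_{9.88} ≥ 2.96) = 2(1 − Φ(0.9417)) ≈ 0.3463.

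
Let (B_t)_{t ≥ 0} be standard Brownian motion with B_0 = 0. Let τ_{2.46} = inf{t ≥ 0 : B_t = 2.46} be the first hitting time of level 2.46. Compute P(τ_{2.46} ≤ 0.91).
P(τ_{2.46} ≤ 0.91) = 2(1 − Φ(2.46/√0.91)) = 2(1 − Φ(2.5788)) ≈ 0.0099

By the reflection principle for standard BM, P(τ_b ≤ t) = 2 · P(B_t ≥ b). Since B_t ~ N(0, t), P(B_t ≥ 2.46) = 1 − Φ(2.46/√t) = 1 − Φ(2.46/√0.91) = 1 − Φ(2.5788) ≈ 0.00496. Doubling: P(τ_{2.46} ≤ 0.91) ≈ 2 · 0.00496 = 0.00992 ≈ 0.0099.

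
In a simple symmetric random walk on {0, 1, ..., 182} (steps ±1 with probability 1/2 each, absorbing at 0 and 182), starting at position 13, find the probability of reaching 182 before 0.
P(hit 182 before 0) = 13/182 = 1/14

Let u_k = P(hit 182 before 0 | start at k). Then u_0 = 0, u_182 = 1, and u_k = u_{k-1}/2 + u_{k+1}/2 for 1 ≤ k ≤ 181. This harmonic recurrence is solved by u_k = k/182, giving u_13 = 13/182 = 1/14.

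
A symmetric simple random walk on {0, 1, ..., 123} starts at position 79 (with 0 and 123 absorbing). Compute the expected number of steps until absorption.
E[τ | X_0 = 79] = 3476

Let v_k = E[τ | X_0 = k]. Boundary: v_0 = v_123 = 0. Recurrence: v_k = 1 + (v_{k-1} + v_{k+1})/2 for 1 ≤ k ≤ 122. The particular solution to v_k − (v_{k-1} + v_{k+1})/2 = 1 is v_k = −k^2. Adding homogeneous solution A + B k and matching boundaries gives v_k = k (123 − k). Substituting k = 79: v_79 = 79 · 44 = 3476.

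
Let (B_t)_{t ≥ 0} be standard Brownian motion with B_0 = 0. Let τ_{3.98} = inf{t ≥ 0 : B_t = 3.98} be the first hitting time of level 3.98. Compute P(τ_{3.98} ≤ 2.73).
P(τ_{3.98} ≤ 2.73) = 2(1 − Φ(3.98/√2.73)) = 2(1 − Φ(2.4088)) ≈ 0.0160

By the reflection principle for standard BM, P(τ_b ≤ t) = 2 · P(B_t ≥ b). Since B_t ~ N(0, t), P(B_t ≥ 3.98) = 1 − Φ(3.98/√t) = 1 − Φ(3.98/√2.73) = 1 − Φ(2.4088) ≈ 0.00800. Doubling: P(τ_{3.98} ≤ 2.73) ≈ 2 · 0.00800 = 0.01600 ≈ 0.0160.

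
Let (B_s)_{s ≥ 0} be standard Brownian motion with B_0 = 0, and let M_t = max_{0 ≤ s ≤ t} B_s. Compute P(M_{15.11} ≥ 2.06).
P(M_{15.11} ≥ 2.06) = 2·P(B_{15.11} ≥ 2.06) = 2(1 − Φ(2.06/√15.11)) ≈ 0.5961

By the reflection principle for Brownian motion, P(M_t ≥ a) = 2 · P(B_t ≥ a) for a ≥ 0. Since B_t ~ N(0, t), P(B_t ≥ 2.06) = 1 − Φ(2.06/√t) = 1 − Φ(2.06/√15.11) = 1 − Φ(0.5300). So
  P(M_{15.11} ≥ 2.06) = 2(1 − Φ(0.5300)) ≈ 0.5961.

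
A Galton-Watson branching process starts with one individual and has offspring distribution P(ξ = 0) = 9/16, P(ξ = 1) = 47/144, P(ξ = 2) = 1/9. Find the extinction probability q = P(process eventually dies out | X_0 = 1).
q = 1

Mean offspring μ = 0·9/16 + 1·47/144 + 2·1/9 = 79/144 ≤ 1. For μ ≤ 1 with offspring not concentrated at 1, the Galton-Watson process goes extinct almost surely, so q = 1.
(Algebraic check: The pgf is f(s) = 9/16 + 47/144·s + 1/9·s². The extinction probability q is the smallest fixed point of f in [0, 1]. Setting s = f(s):
  1/9·s² + (47/144 − 1)·s + 9/16 = 0
  1/9·s² − (9/16 + 1/9)·s + 9/16 = 0
which factors as (s − 1)·(1/9·s − 9/16) = 0, giving roots s = 1 and s = (9/16)/(1/9) = 81/16. Since 81/16 ≥ 1, the smallest root in [0, 1] is s = 1.)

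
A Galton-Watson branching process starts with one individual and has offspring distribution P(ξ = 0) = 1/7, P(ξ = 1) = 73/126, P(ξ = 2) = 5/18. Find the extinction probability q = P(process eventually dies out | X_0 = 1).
q = 18/35

The pgf is f(s) = 1/7 + 73/126·s + 5/18·s². The extinction probability q is the smallest fixed point of f in [0, 1]. Setting s = f(s):
  5/18·s² + (73/126 − 1)·s + 1/7 = 0
  5/18·s² − (1/7 + 5/18)·s + 1/7 = 0
which factors as (s − 1)·(5/18·s − 1/7) = 0, giving roots s = 1 and s = (1/7)/(5/18) = 18/35.
Mean offspring μ = 73/126 + 2·5/18 = 143/126 > 1 (supercritical), so q < 1. The extinction probability is the smaller root: q = (1/7)/(5/18) = 18/35.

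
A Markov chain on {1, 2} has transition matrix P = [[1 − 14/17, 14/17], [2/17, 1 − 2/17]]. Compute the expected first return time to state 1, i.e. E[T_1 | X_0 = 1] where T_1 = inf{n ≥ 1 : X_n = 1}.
E[T_1 | X_0 = 1] = 1/π_1 = 8

For an irreducible recurrent Markov chain with stationary distribution π, E[T_i | X_0 = i] = 1/π_i (Kac's formula). Here π_1 = (2/17)/(14/17 + 2/17) = (2/17)/(16/17) = 1/8, so E[T_1 | X_0 = 1] = 1/π_1 = (14/17 + 2/17)/(2/17) = (16/17)/(2/17) = 8.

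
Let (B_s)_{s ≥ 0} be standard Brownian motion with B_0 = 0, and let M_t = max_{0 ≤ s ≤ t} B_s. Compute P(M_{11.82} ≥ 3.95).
P(M_{11.82} ≥ 3.95) = 2·P(B_{11.82} ≥ 3.95) = 2(1 − Φ(3.95/√11.82)) ≈ 0.2506

By the reflection principle for Brownian motion, P(M_t ≥ a) = 2 · P(B_t ≥ a) for a ≥ 0. Since B_t ~ N(0, t), P(B_t ≥ 3.95) = 1 − Φ(3.95/√t) = 1 − Φ(3.95/√11.82) = 1 − Φ(1.1489). So
  P(M_{11.82} ≥ 3.95) = 2(1 − Φ(1.1489)) ≈ 0.2506.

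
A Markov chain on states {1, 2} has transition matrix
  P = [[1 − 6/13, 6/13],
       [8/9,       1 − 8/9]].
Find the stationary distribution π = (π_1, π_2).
π_1 = 52/79, π_2 = 27/79

Solve πP = π with π_1 + π_2 = 1. From πP = π: π_1 · (1 − 6/13) + π_2 · 8/9 = π_1 ⇒ π_2 · 8/9 = π_1 · 6/13 ⇒ π_2/π_1 = (6/13)/(8/9) = 27/52. Together with π_1 + π_2 = 1:
  π_1 = (8/9)/(6/13 + 8/9) = (8/9)/(158/117) = 52/79,
  π_2 = (6/13)/(6/13 + 8/9) = (6/13)/(158/117) = 27/79.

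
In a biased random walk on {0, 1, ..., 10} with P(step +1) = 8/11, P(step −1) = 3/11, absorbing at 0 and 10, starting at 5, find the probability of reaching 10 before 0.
P(hit 10 before 0) = (1 − (3/8)^5) / (1 − (3/8)^10) = 32768/33011

Let u_k denote P(reach 10 before 0 | start at k). Boundary: u_0 = 0, u_10 = 1. Recurrence: u_k = 8/11·u_{k+1} + 3/11·u_{k-1} for 1 ≤ k ≤ 9. Try u_k = A + B·r^k with r = q/p = (3/11)/(8/11) = 3/8. Substitution satisfies the recurrence; boundary conditions give:
  u_k = (1 − r^k) / (1 − r^N) = (1 − (3/8)^5) / (1 − (3/8)^10) = 32768/33011.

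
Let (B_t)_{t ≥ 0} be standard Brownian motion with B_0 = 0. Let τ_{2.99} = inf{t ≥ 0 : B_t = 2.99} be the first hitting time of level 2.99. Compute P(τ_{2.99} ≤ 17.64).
P(τ_{2.99} ≤ 17.64) = 2(1 − Φ(2.99/√17.64)) = 2(1 − Φ(0.7119)) ≈ 0.4765

By the reflection principle for standard BM, P(τ_b ≤ t) = 2 · P(B_t ≥ b). Since B_t ~ N(0, t), P(B_t ≥ 2.99) = 1 − Φ(2.99/√t) = 1 − Φ(2.99/√17.64) = 1 − Φ(0.7119) ≈ 0.23826. Doubling: P(τ_{2.99} ≤ 17.64) ≈ 2 · 0.23826 = 0.47652 ≈ 0.4765.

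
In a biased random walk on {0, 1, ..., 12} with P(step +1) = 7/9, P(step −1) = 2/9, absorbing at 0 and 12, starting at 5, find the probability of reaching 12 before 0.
P(hit 12 before 0) = (1 − (2/7)^5) / (1 − (2/7)^12) = 2762986765/2768256621

Let u_k denote P(reach 12 before 0 | start at k). Boundary: u_0 = 0, u_12 = 1. Recurrence: u_k = 7/9·u_{k+1} + 2/9·u_{k-1} for 1 ≤ k ≤ 11. Try u_k = A + B·r^k with r = q/p = (2/9)/(7/9) = 2/7. Substitution satisfies the recurrence; boundary conditions give:
  u_k = (1 − r^k) / (1 − r^N) = (1 − (2/7)^5) / (1 − (2/7)^12) = 2762986765/2768256621.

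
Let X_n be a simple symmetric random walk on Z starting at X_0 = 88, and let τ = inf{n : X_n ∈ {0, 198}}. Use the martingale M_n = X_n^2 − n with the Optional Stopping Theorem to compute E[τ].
E[τ] = 9680

M_n = X_n^2 − n is a martingale (since E[X_{n+1}^2 | F_n] = X_n^2 + 1). By OST (τ has finite mean in a bounded region), E[M_τ] = E[M_0] = X_0^2 − 0 = 88^2 = 7744. Also E[M_τ] = E[X_τ^2] − E[τ]. The walk exits at 0 or 198, with P(hit 198 first) = 88/198, so E[X_τ^2] = 198^2 · 88/198 + 0 = 17424. Thus E[τ] = E[X_τ^2] − E[M_τ] = 17424 − 7744 = 9680 = 88(198 − 88) = 9680.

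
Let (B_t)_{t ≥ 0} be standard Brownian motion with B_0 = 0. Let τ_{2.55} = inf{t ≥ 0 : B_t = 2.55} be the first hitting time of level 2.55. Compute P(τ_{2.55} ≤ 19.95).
P(τ_{2.55} ≤ 19.95) = 2(1 − Φ(2.55/√19.95)) = 2(1 − Φ(0.5709)) ≈ 0.5681

By the reflection principle for standard BM, P(τ_b ≤ t) = 2 · P(B_t ≥ b). Since B_t ~ N(0, t), P(B_t ≥ 2.55) = 1 − Φ(2.55/√t) = 1 − Φ(2.55/√19.95) = 1 − Φ(0.5709) ≈ 0.28403. Doubling: P(τ_{2.55} ≤ 19.95) ≈ 2 · 0.28403 = 0.56806 ≈ 0.5681.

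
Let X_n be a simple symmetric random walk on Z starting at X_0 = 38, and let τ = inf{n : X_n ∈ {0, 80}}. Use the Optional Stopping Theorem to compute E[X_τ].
E[X_τ] = 38

X_n is a martingale and τ is a bounded-mean stopping time (indeed τ is finite a.s. with bounded expectation since the walk is in a bounded region). By the OST, E[X_τ] = E[X_0] = 38. Equivalently: E[X_τ] = 80 · P(hit 80 first) + 0 · P(hit 0 first) = 80 · (38/80) = 38.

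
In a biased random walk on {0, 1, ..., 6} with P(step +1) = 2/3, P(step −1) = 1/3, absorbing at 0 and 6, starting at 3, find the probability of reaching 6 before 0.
P(hit 6 before 0) = (1 − (1/2)^3) / (1 − (1/2)^6) = 8/9

Let u_k denote P(reach 6 before 0 | start at k). Boundary: u_0 = 0, u_6 = 1. Recurrence: u_k = 2/3·u_{k+1} + 1/3·u_{k-1} for 1 ≤ k ≤ 5. Try u_k = A + B·r^k with r = q/p = (1/3)/(2/3) = 1/2. Substitution satisfies the recurrence; boundary conditions give:
  u_k = (1 − r^k) / (1 − r^N) = (1 − (1/2)^3) / (1 − (1/2)^6) = 8/9.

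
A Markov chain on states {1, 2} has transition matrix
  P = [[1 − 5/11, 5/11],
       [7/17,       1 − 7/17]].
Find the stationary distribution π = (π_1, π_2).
π_1 = 77/162, π_2 = 85/162

Solve πP = π with π_1 + π_2 = 1. From πP = π: π_1 · (1 − 5/11) + π_2 · 7/17 = π_1 ⇒ π_2 · 7/17 = π_1 · 5/11 ⇒ π_2/π_1 = (5/11)/(7/17) = 85/77. Together with π_1 + π_2 = 1:
  π_1 = (7/17)/(5/11 + 7/17) = (7/17)/(162/187) = 77/162,
  π_2 = (5/11)/(5/11 + 7/17) = (5/11)/(162/187) = 85/162.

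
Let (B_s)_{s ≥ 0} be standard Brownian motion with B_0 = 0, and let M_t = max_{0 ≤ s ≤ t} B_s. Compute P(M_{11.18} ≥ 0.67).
P(M_{11.18} ≥ 0.67) = 2·P(B_{11.18} ≥ 0.67) = 2(1 − Φ(0.67/√11.18)) ≈ 0.8412

By the reflection principle for Brownian motion, P(M_t ≥ a) = 2 · P(B_t ≥ a) for a ≥ 0. Since B_t ~ N(0, t), P(B_t ≥ 0.67) = 1 − Φ(0.67/√t) = 1 − Φ(0.67/√11.18) = 1 − Φ(0.2004). So
  P(M_{11.18} ≥ 0.67) = 2(1 − Φ(0.2004)) ≈ 0.8412.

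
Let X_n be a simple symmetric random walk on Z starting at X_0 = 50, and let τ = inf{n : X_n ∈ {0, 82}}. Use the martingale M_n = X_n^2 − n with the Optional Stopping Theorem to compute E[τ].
E[τ] = 1600

M_n = X_n^2 − n is a martingale (since E[X_{n+1}^2 | F_n] = X_n^2 + 1). By OST (τ has finite mean in a bounded region), E[M_τ] = E[M_0] = X_0^2 − 0 = 50^2 = 2500. Also E[M_τ] = E[X_τ^2] − E[τ]. The walk exits at 0 or 82, with P(hit 82 first) = 50/82, so E[X_τ^2] = 82^2 · 50/82 + 0 = 4100. Thus E[τ] = E[X_τ^2] − E[M_τ] = 4100 − 2500 = 1600 = 50(82 − 50) = 1600.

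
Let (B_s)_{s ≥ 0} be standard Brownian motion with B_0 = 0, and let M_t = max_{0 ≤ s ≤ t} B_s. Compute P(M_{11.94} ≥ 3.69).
P(M_{11.94} ≥ 3.69) = 2·P(B_{11.94} ≥ 3.69) = 2(1 − Φ(3.69/√11.94)) ≈ 0.2856

By the reflection principle for Brownian motion, P(M_t ≥ a) = 2 · P(B_t ≥ a) for a ≥ 0. Since B_t ~ N(0, t), P(B_t ≥ 3.69) = 1 − Φ(3.69/√t) = 1 − Φ(3.69/√11.94) = 1 − Φ(1.0679). So
  P(M_{11.94} ≥ 3.69) = 2(1 − Φ(1.0679)) ≈ 0.2856.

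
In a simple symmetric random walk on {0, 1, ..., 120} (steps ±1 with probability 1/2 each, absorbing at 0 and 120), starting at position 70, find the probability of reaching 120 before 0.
P(hit 120 before 0) = 70/120 = 7/12

Let u_k = P(hit 120 before 0 | start at k). Then u_0 = 0, u_120 = 1, and u_k = u_{k-1}/2 + u_{k+1}/2 for 1 ≤ k ≤ 119. This harmonic recurrence is solved by u_k = k/120, giving u_70 = 70/120 = 7/12.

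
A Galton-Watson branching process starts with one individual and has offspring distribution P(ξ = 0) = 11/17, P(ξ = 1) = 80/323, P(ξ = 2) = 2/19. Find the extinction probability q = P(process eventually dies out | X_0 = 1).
q = 1

Mean offspring μ = 0·11/17 + 1·80/323 + 2·2/19 = 148/323 ≤ 1. For μ ≤ 1 with offspring not concentrated at 1, the Galton-Watson process goes extinct almost surely, so q = 1.
(Algebraic check: The pgf is f(s) = 11/17 + 80/323·s + 2/19·s². The extinction probability q is the smallest fixed point of f in [0, 1]. Setting s = f(s):
  2/19·s² + (80/323 − 1)·s + 11/17 = 0
  2/19·s² − (11/17 + 2/19)·s + 11/17 = 0
which factors as (s − 1)·(2/19·s − 11/17) = 0, giving roots s = 1 and s = (11/17)/(2/19) = 209/34. Since 209/34 ≥ 1, the smallest root in [0, 1] is s = 1.)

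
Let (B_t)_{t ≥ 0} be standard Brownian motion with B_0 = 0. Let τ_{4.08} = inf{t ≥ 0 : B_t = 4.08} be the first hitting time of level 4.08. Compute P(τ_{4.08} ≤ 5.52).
P(τ_{4.08} ≤ 5.52) = 2(1 − Φ(4.08/√5.52)) = 2(1 − Φ(1.7366)) ≈ 0.0825

By the reflection principle for standard BM, P(τ_b ≤ t) = 2 · P(B_t ≥ b). Since B_t ~ N(0, t), P(B_t ≥ 4.08) = 1 − Φ(4.08/√t) = 1 − Φ(4.08/√5.52) = 1 − Φ(1.7366) ≈ 0.04123. Doubling: P(τ_{4.08} ≤ 5.52) ≈ 2 · 0.04123 = 0.08246 ≈ 0.0825.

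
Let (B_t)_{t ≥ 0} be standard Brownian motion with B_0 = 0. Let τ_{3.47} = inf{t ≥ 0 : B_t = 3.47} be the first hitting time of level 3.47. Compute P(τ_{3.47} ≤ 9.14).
P(τ_{3.47} ≤ 9.14) = 2(1 − Φ(3.47/√9.14)) = 2(1 − Φ(1.1478)) ≈ 0.2511

By the reflection principle for standard BM, P(τ_b ≤ t) = 2 · P(B_t ≥ b). Since B_t ~ N(0, t), P(B_t ≥ 3.47) = 1 − Φ(3.47/√t) = 1 − Φ(3.47/√9.14) = 1 − Φ(1.1478) ≈ 0.12553. Doubling: P(τ_{3.47} ≤ 9.14) ≈ 2 · 0.12553 = 0.25106 ≈ 0.2511.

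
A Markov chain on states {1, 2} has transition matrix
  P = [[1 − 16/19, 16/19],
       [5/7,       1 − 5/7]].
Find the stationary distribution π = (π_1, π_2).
π_1 = 95/207, π_2 = 112/207

Solve πP = π with π_1 + π_2 = 1. From πP = π: π_1 · (1 − 16/19) + π_2 · 5/7 = π_1 ⇒ π_2 · 5/7 = π_1 · 16/19 ⇒ π_2/π_1 = (16/19)/(5/7) = 112/95. Together with π_1 + π_2 = 1:
  π_1 = (5/7)/(16/19 + 5/7) = (5/7)/(207/133) = 95/207,
  π_2 = (16/19)/(16/19 + 5/7) = (16/19)/(207/133) = 112/207.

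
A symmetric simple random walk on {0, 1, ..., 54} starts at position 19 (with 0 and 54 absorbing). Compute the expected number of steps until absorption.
E[τ | X_0 = 19] = 665

Let v_k = E[τ | X_0 = k]. Boundary: v_0 = v_54 = 0. Recurrence: v_k = 1 + (v_{k-1} + v_{k+1})/2 for 1 ≤ k ≤ 53. The particular solution to v_k − (v_{k-1} + v_{k+1})/2 = 1 is v_k = −k^2. Adding homogeneous solution A + B k and matching boundaries gives v_k = k (54 − k). Substituting k = 19: v_19 = 19 · 35 = 665.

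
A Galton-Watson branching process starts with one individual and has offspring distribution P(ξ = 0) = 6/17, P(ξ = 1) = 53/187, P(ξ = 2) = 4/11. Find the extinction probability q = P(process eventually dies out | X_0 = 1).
q = 33/34

The pgf is f(s) = 6/17 + 53/187·s + 4/11·s². The extinction probability q is the smallest fixed point of f in [0, 1]. Setting s = f(s):
  4/11·s² + (53/187 − 1)·s + 6/17 = 0
  4/11·s² − (6/17 + 4/11)·s + 6/17 = 0
which factors as (s − 1)·(4/11·s − 6/17) = 0, giving roots s = 1 and s = (6/17)/(4/11) = 33/34.
Mean offspring μ = 53/187 + 2·4/11 = 189/187 > 1 (supercritical), so q < 1. The extinction probability is the smaller root: q = (6/17)/(4/11) = 33/34.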